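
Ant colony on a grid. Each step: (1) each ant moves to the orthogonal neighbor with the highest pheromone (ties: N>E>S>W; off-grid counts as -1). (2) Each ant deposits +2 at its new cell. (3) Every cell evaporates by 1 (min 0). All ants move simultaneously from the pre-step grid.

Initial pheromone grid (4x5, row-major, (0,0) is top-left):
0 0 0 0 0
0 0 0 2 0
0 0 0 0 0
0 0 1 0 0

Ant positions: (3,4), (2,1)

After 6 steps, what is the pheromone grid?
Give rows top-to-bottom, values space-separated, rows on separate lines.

After step 1: ants at (2,4),(1,1)
  0 0 0 0 0
  0 1 0 1 0
  0 0 0 0 1
  0 0 0 0 0
After step 2: ants at (1,4),(0,1)
  0 1 0 0 0
  0 0 0 0 1
  0 0 0 0 0
  0 0 0 0 0
After step 3: ants at (0,4),(0,2)
  0 0 1 0 1
  0 0 0 0 0
  0 0 0 0 0
  0 0 0 0 0
After step 4: ants at (1,4),(0,3)
  0 0 0 1 0
  0 0 0 0 1
  0 0 0 0 0
  0 0 0 0 0
After step 5: ants at (0,4),(0,4)
  0 0 0 0 3
  0 0 0 0 0
  0 0 0 0 0
  0 0 0 0 0
After step 6: ants at (1,4),(1,4)
  0 0 0 0 2
  0 0 0 0 3
  0 0 0 0 0
  0 0 0 0 0

0 0 0 0 2
0 0 0 0 3
0 0 0 0 0
0 0 0 0 0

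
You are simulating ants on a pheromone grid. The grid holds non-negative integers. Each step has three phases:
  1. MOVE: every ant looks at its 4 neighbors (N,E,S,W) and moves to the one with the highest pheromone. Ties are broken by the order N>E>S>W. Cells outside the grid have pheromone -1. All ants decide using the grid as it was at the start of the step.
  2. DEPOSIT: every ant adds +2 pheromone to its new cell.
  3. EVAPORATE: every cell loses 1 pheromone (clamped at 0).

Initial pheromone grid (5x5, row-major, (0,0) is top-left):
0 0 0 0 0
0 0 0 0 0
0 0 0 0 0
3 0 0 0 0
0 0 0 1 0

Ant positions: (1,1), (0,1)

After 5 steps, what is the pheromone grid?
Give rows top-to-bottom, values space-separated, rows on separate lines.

After step 1: ants at (0,1),(0,2)
  0 1 1 0 0
  0 0 0 0 0
  0 0 0 0 0
  2 0 0 0 0
  0 0 0 0 0
After step 2: ants at (0,2),(0,1)
  0 2 2 0 0
  0 0 0 0 0
  0 0 0 0 0
  1 0 0 0 0
  0 0 0 0 0
After step 3: ants at (0,1),(0,2)
  0 3 3 0 0
  0 0 0 0 0
  0 0 0 0 0
  0 0 0 0 0
  0 0 0 0 0
After step 4: ants at (0,2),(0,1)
  0 4 4 0 0
  0 0 0 0 0
  0 0 0 0 0
  0 0 0 0 0
  0 0 0 0 0
After step 5: ants at (0,1),(0,2)
  0 5 5 0 0
  0 0 0 0 0
  0 0 0 0 0
  0 0 0 0 0
  0 0 0 0 0

0 5 5 0 0
0 0 0 0 0
0 0 0 0 0
0 0 0 0 0
0 0 0 0 0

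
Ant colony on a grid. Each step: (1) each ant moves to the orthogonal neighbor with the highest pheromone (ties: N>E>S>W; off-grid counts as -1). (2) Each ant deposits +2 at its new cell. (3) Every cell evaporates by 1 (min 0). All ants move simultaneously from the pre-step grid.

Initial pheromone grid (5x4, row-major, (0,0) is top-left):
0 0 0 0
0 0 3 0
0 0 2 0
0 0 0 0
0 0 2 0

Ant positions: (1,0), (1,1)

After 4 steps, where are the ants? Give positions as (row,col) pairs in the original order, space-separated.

Step 1: ant0:(1,0)->N->(0,0) | ant1:(1,1)->E->(1,2)
  grid max=4 at (1,2)
Step 2: ant0:(0,0)->E->(0,1) | ant1:(1,2)->S->(2,2)
  grid max=3 at (1,2)
Step 3: ant0:(0,1)->E->(0,2) | ant1:(2,2)->N->(1,2)
  grid max=4 at (1,2)
Step 4: ant0:(0,2)->S->(1,2) | ant1:(1,2)->N->(0,2)
  grid max=5 at (1,2)

(1,2) (0,2)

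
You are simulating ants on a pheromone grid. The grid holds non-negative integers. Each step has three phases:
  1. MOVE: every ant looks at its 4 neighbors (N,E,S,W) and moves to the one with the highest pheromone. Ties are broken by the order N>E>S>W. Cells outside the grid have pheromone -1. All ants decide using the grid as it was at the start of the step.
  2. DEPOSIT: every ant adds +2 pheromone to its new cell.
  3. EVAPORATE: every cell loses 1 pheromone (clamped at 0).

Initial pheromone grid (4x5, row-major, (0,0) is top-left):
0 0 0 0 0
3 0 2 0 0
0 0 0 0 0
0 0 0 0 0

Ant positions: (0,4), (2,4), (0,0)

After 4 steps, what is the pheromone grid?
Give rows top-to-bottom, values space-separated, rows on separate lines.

After step 1: ants at (1,4),(1,4),(1,0)
  0 0 0 0 0
  4 0 1 0 3
  0 0 0 0 0
  0 0 0 0 0
After step 2: ants at (0,4),(0,4),(0,0)
  1 0 0 0 3
  3 0 0 0 2
  0 0 0 0 0
  0 0 0 0 0
After step 3: ants at (1,4),(1,4),(1,0)
  0 0 0 0 2
  4 0 0 0 5
  0 0 0 0 0
  0 0 0 0 0
After step 4: ants at (0,4),(0,4),(0,0)
  1 0 0 0 5
  3 0 0 0 4
  0 0 0 0 0
  0 0 0 0 0

1 0 0 0 5
3 0 0 0 4
0 0 0 0 0
0 0 0 0 0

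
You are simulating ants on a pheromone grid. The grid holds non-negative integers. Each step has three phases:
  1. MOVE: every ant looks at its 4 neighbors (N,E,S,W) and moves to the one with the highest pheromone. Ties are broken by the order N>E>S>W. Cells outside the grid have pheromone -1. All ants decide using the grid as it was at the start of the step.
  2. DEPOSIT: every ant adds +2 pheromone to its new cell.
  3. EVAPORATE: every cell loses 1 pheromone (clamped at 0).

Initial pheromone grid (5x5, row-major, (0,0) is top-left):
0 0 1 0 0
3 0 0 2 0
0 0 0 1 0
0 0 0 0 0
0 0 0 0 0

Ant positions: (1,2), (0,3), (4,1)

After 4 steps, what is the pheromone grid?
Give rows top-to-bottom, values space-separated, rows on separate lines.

After step 1: ants at (1,3),(1,3),(3,1)
  0 0 0 0 0
  2 0 0 5 0
  0 0 0 0 0
  0 1 0 0 0
  0 0 0 0 0
After step 2: ants at (0,3),(0,3),(2,1)
  0 0 0 3 0
  1 0 0 4 0
  0 1 0 0 0
  0 0 0 0 0
  0 0 0 0 0
After step 3: ants at (1,3),(1,3),(1,1)
  0 0 0 2 0
  0 1 0 7 0
  0 0 0 0 0
  0 0 0 0 0
  0 0 0 0 0
After step 4: ants at (0,3),(0,3),(0,1)
  0 1 0 5 0
  0 0 0 6 0
  0 0 0 0 0
  0 0 0 0 0
  0 0 0 0 0

0 1 0 5 0
0 0 0 6 0
0 0 0 0 0
0 0 0 0 0
0 0 0 0 0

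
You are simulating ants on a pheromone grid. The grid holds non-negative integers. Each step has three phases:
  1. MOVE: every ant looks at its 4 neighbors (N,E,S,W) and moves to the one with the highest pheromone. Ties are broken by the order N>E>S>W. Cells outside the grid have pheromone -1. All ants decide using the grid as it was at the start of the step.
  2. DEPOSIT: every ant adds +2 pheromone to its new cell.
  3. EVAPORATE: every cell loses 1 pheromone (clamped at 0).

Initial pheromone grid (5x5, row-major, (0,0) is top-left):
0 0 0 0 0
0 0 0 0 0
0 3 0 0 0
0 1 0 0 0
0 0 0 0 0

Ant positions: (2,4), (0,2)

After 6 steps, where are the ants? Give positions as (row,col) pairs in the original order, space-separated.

Step 1: ant0:(2,4)->N->(1,4) | ant1:(0,2)->E->(0,3)
  grid max=2 at (2,1)
Step 2: ant0:(1,4)->N->(0,4) | ant1:(0,3)->E->(0,4)
  grid max=3 at (0,4)
Step 3: ant0:(0,4)->S->(1,4) | ant1:(0,4)->S->(1,4)
  grid max=3 at (1,4)
Step 4: ant0:(1,4)->N->(0,4) | ant1:(1,4)->N->(0,4)
  grid max=5 at (0,4)
Step 5: ant0:(0,4)->S->(1,4) | ant1:(0,4)->S->(1,4)
  grid max=5 at (1,4)
Step 6: ant0:(1,4)->N->(0,4) | ant1:(1,4)->N->(0,4)
  grid max=7 at (0,4)

(0,4) (0,4)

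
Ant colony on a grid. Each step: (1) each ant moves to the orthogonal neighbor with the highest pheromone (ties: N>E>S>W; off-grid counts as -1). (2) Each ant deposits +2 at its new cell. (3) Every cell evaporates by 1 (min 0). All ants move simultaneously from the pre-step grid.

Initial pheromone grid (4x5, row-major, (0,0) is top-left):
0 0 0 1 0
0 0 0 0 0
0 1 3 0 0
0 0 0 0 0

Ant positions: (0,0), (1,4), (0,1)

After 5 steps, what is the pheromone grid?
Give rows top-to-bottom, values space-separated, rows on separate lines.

After step 1: ants at (0,1),(0,4),(0,2)
  0 1 1 0 1
  0 0 0 0 0
  0 0 2 0 0
  0 0 0 0 0
After step 2: ants at (0,2),(1,4),(0,1)
  0 2 2 0 0
  0 0 0 0 1
  0 0 1 0 0
  0 0 0 0 0
After step 3: ants at (0,1),(0,4),(0,2)
  0 3 3 0 1
  0 0 0 0 0
  0 0 0 0 0
  0 0 0 0 0
After step 4: ants at (0,2),(1,4),(0,1)
  0 4 4 0 0
  0 0 0 0 1
  0 0 0 0 0
  0 0 0 0 0
After step 5: ants at (0,1),(0,4),(0,2)
  0 5 5 0 1
  0 0 0 0 0
  0 0 0 0 0
  0 0 0 0 0

0 5 5 0 1
0 0 0 0 0
0 0 0 0 0
0 0 0 0 0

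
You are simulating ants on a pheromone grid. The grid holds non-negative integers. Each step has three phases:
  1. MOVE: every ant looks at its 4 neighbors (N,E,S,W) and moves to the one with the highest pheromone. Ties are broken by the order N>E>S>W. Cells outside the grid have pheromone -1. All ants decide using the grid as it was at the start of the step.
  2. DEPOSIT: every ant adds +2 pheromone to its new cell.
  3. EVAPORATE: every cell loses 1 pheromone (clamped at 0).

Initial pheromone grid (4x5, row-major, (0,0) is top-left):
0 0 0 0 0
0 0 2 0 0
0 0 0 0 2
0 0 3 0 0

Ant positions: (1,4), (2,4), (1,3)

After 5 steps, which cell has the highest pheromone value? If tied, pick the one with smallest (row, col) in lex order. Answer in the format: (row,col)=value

Answer: (2,4)=7

Derivation:
Step 1: ant0:(1,4)->S->(2,4) | ant1:(2,4)->N->(1,4) | ant2:(1,3)->W->(1,2)
  grid max=3 at (1,2)
Step 2: ant0:(2,4)->N->(1,4) | ant1:(1,4)->S->(2,4) | ant2:(1,2)->N->(0,2)
  grid max=4 at (2,4)
Step 3: ant0:(1,4)->S->(2,4) | ant1:(2,4)->N->(1,4) | ant2:(0,2)->S->(1,2)
  grid max=5 at (2,4)
Step 4: ant0:(2,4)->N->(1,4) | ant1:(1,4)->S->(2,4) | ant2:(1,2)->N->(0,2)
  grid max=6 at (2,4)
Step 5: ant0:(1,4)->S->(2,4) | ant1:(2,4)->N->(1,4) | ant2:(0,2)->S->(1,2)
  grid max=7 at (2,4)
Final grid:
  0 0 0 0 0
  0 0 3 0 5
  0 0 0 0 7
  0 0 0 0 0
Max pheromone 7 at (2,4)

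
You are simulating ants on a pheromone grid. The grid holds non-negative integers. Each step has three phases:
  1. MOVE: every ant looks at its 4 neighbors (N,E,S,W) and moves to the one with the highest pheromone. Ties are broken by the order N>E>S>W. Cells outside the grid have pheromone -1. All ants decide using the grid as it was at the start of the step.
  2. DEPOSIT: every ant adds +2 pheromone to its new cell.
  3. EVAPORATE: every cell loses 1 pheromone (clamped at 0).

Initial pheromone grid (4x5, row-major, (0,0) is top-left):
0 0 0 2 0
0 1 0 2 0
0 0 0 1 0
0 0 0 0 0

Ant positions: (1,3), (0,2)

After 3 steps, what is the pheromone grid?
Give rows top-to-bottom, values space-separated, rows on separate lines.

After step 1: ants at (0,3),(0,3)
  0 0 0 5 0
  0 0 0 1 0
  0 0 0 0 0
  0 0 0 0 0
After step 2: ants at (1,3),(1,3)
  0 0 0 4 0
  0 0 0 4 0
  0 0 0 0 0
  0 0 0 0 0
After step 3: ants at (0,3),(0,3)
  0 0 0 7 0
  0 0 0 3 0
  0 0 0 0 0
  0 0 0 0 0

0 0 0 7 0
0 0 0 3 0
0 0 0 0 0
0 0 0 0 0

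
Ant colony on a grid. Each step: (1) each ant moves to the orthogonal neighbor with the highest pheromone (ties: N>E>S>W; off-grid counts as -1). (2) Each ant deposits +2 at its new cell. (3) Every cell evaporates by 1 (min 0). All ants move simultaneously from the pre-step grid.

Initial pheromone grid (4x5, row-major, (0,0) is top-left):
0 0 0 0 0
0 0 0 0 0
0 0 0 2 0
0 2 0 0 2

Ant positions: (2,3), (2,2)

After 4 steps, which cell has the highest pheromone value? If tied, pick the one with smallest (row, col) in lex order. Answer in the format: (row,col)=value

Answer: (2,3)=6

Derivation:
Step 1: ant0:(2,3)->N->(1,3) | ant1:(2,2)->E->(2,3)
  grid max=3 at (2,3)
Step 2: ant0:(1,3)->S->(2,3) | ant1:(2,3)->N->(1,3)
  grid max=4 at (2,3)
Step 3: ant0:(2,3)->N->(1,3) | ant1:(1,3)->S->(2,3)
  grid max=5 at (2,3)
Step 4: ant0:(1,3)->S->(2,3) | ant1:(2,3)->N->(1,3)
  grid max=6 at (2,3)
Final grid:
  0 0 0 0 0
  0 0 0 4 0
  0 0 0 6 0
  0 0 0 0 0
Max pheromone 6 at (2,3)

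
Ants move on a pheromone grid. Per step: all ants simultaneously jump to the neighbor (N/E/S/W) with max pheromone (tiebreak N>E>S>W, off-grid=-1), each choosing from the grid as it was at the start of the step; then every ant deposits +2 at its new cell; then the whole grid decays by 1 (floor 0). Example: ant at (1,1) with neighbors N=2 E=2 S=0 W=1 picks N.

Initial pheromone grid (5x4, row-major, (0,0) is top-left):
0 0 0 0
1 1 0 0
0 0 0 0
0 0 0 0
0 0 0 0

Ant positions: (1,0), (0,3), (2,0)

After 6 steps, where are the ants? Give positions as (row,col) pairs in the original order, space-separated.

Step 1: ant0:(1,0)->E->(1,1) | ant1:(0,3)->S->(1,3) | ant2:(2,0)->N->(1,0)
  grid max=2 at (1,0)
Step 2: ant0:(1,1)->W->(1,0) | ant1:(1,3)->N->(0,3) | ant2:(1,0)->E->(1,1)
  grid max=3 at (1,0)
Step 3: ant0:(1,0)->E->(1,1) | ant1:(0,3)->S->(1,3) | ant2:(1,1)->W->(1,0)
  grid max=4 at (1,0)
Step 4: ant0:(1,1)->W->(1,0) | ant1:(1,3)->N->(0,3) | ant2:(1,0)->E->(1,1)
  grid max=5 at (1,0)
Step 5: ant0:(1,0)->E->(1,1) | ant1:(0,3)->S->(1,3) | ant2:(1,1)->W->(1,0)
  grid max=6 at (1,0)
Step 6: ant0:(1,1)->W->(1,0) | ant1:(1,3)->N->(0,3) | ant2:(1,0)->E->(1,1)
  grid max=7 at (1,0)

(1,0) (0,3) (1,1)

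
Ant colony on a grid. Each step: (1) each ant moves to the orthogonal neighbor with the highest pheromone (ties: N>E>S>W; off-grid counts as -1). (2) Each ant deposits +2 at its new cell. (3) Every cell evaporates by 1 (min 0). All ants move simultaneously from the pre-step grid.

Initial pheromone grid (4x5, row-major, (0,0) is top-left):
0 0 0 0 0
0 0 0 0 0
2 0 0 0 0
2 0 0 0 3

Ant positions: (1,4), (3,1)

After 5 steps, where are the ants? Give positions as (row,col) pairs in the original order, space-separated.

Step 1: ant0:(1,4)->N->(0,4) | ant1:(3,1)->W->(3,0)
  grid max=3 at (3,0)
Step 2: ant0:(0,4)->S->(1,4) | ant1:(3,0)->N->(2,0)
  grid max=2 at (2,0)
Step 3: ant0:(1,4)->N->(0,4) | ant1:(2,0)->S->(3,0)
  grid max=3 at (3,0)
Step 4: ant0:(0,4)->S->(1,4) | ant1:(3,0)->N->(2,0)
  grid max=2 at (2,0)
Step 5: ant0:(1,4)->N->(0,4) | ant1:(2,0)->S->(3,0)
  grid max=3 at (3,0)

(0,4) (3,0)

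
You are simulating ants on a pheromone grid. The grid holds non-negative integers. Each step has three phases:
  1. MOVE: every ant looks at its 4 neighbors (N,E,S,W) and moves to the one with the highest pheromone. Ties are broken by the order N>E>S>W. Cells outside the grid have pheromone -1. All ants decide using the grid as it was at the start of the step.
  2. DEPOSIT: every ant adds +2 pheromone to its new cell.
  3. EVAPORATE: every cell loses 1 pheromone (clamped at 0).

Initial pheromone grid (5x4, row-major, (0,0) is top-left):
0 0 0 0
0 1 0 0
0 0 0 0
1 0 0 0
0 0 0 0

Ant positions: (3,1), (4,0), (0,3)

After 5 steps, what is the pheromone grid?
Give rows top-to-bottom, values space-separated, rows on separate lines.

After step 1: ants at (3,0),(3,0),(1,3)
  0 0 0 0
  0 0 0 1
  0 0 0 0
  4 0 0 0
  0 0 0 0
After step 2: ants at (2,0),(2,0),(0,3)
  0 0 0 1
  0 0 0 0
  3 0 0 0
  3 0 0 0
  0 0 0 0
After step 3: ants at (3,0),(3,0),(1,3)
  0 0 0 0
  0 0 0 1
  2 0 0 0
  6 0 0 0
  0 0 0 0
After step 4: ants at (2,0),(2,0),(0,3)
  0 0 0 1
  0 0 0 0
  5 0 0 0
  5 0 0 0
  0 0 0 0
After step 5: ants at (3,0),(3,0),(1,3)
  0 0 0 0
  0 0 0 1
  4 0 0 0
  8 0 0 0
  0 0 0 0

0 0 0 0
0 0 0 1
4 0 0 0
8 0 0 0
0 0 0 0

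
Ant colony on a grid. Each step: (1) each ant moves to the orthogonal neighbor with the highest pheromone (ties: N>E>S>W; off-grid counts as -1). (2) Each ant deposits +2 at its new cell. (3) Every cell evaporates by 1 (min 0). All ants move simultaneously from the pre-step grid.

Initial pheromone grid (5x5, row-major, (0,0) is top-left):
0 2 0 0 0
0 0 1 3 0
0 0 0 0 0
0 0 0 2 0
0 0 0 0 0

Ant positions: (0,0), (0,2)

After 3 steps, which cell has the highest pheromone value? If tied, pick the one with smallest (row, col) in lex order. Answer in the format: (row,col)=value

Step 1: ant0:(0,0)->E->(0,1) | ant1:(0,2)->W->(0,1)
  grid max=5 at (0,1)
Step 2: ant0:(0,1)->E->(0,2) | ant1:(0,1)->E->(0,2)
  grid max=4 at (0,1)
Step 3: ant0:(0,2)->W->(0,1) | ant1:(0,2)->W->(0,1)
  grid max=7 at (0,1)
Final grid:
  0 7 2 0 0
  0 0 0 0 0
  0 0 0 0 0
  0 0 0 0 0
  0 0 0 0 0
Max pheromone 7 at (0,1)

Answer: (0,1)=7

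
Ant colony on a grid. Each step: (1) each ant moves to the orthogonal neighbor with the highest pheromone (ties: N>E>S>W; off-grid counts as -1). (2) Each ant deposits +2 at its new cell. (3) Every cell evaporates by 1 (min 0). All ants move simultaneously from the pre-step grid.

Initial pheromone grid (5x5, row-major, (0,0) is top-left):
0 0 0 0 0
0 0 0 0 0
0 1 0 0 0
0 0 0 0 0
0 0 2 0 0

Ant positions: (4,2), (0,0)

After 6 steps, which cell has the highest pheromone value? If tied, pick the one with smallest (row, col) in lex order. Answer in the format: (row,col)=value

Step 1: ant0:(4,2)->N->(3,2) | ant1:(0,0)->E->(0,1)
  grid max=1 at (0,1)
Step 2: ant0:(3,2)->S->(4,2) | ant1:(0,1)->E->(0,2)
  grid max=2 at (4,2)
Step 3: ant0:(4,2)->N->(3,2) | ant1:(0,2)->E->(0,3)
  grid max=1 at (0,3)
Step 4: ant0:(3,2)->S->(4,2) | ant1:(0,3)->E->(0,4)
  grid max=2 at (4,2)
Step 5: ant0:(4,2)->N->(3,2) | ant1:(0,4)->S->(1,4)
  grid max=1 at (1,4)
Step 6: ant0:(3,2)->S->(4,2) | ant1:(1,4)->N->(0,4)
  grid max=2 at (4,2)
Final grid:
  0 0 0 0 1
  0 0 0 0 0
  0 0 0 0 0
  0 0 0 0 0
  0 0 2 0 0
Max pheromone 2 at (4,2)

Answer: (4,2)=2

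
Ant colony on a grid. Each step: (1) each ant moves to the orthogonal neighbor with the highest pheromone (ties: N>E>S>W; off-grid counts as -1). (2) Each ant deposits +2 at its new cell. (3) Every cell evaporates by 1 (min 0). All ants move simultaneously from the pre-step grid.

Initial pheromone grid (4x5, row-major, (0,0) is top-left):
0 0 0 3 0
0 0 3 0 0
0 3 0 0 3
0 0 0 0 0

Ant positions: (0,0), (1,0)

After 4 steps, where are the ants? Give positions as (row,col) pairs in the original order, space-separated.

Step 1: ant0:(0,0)->E->(0,1) | ant1:(1,0)->N->(0,0)
  grid max=2 at (0,3)
Step 2: ant0:(0,1)->W->(0,0) | ant1:(0,0)->E->(0,1)
  grid max=2 at (0,0)
Step 3: ant0:(0,0)->E->(0,1) | ant1:(0,1)->W->(0,0)
  grid max=3 at (0,0)
Step 4: ant0:(0,1)->W->(0,0) | ant1:(0,0)->E->(0,1)
  grid max=4 at (0,0)

(0,0) (0,1)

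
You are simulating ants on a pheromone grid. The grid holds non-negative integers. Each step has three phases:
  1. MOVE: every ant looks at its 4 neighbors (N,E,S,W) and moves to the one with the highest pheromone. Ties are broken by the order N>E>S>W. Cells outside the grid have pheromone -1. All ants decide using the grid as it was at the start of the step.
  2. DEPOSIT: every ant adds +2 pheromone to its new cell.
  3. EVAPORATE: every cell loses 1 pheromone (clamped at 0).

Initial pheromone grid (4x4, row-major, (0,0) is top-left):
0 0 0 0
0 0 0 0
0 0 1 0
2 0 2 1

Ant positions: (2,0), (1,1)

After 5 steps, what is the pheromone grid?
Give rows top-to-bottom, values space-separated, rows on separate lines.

After step 1: ants at (3,0),(0,1)
  0 1 0 0
  0 0 0 0
  0 0 0 0
  3 0 1 0
After step 2: ants at (2,0),(0,2)
  0 0 1 0
  0 0 0 0
  1 0 0 0
  2 0 0 0
After step 3: ants at (3,0),(0,3)
  0 0 0 1
  0 0 0 0
  0 0 0 0
  3 0 0 0
After step 4: ants at (2,0),(1,3)
  0 0 0 0
  0 0 0 1
  1 0 0 0
  2 0 0 0
After step 5: ants at (3,0),(0,3)
  0 0 0 1
  0 0 0 0
  0 0 0 0
  3 0 0 0

0 0 0 1
0 0 0 0
0 0 0 0
3 0 0 0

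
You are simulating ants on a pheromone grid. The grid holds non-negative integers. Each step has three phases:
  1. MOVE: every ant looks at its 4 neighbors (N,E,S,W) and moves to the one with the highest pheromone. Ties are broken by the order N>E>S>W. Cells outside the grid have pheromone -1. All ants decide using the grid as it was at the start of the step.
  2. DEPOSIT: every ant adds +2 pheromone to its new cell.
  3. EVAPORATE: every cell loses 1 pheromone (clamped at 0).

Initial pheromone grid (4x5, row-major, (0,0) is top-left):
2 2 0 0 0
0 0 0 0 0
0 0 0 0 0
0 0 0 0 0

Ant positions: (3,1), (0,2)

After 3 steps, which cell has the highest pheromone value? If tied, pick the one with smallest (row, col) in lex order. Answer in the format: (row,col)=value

Step 1: ant0:(3,1)->N->(2,1) | ant1:(0,2)->W->(0,1)
  grid max=3 at (0,1)
Step 2: ant0:(2,1)->N->(1,1) | ant1:(0,1)->W->(0,0)
  grid max=2 at (0,0)
Step 3: ant0:(1,1)->N->(0,1) | ant1:(0,0)->E->(0,1)
  grid max=5 at (0,1)
Final grid:
  1 5 0 0 0
  0 0 0 0 0
  0 0 0 0 0
  0 0 0 0 0
Max pheromone 5 at (0,1)

Answer: (0,1)=5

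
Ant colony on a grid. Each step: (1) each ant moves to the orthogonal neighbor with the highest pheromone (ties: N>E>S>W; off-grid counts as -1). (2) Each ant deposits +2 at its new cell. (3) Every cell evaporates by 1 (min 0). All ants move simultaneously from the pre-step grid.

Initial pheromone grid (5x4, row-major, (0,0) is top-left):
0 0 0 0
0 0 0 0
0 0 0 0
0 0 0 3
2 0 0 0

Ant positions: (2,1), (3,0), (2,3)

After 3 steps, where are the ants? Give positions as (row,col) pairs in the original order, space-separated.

Step 1: ant0:(2,1)->N->(1,1) | ant1:(3,0)->S->(4,0) | ant2:(2,3)->S->(3,3)
  grid max=4 at (3,3)
Step 2: ant0:(1,1)->N->(0,1) | ant1:(4,0)->N->(3,0) | ant2:(3,3)->N->(2,3)
  grid max=3 at (3,3)
Step 3: ant0:(0,1)->E->(0,2) | ant1:(3,0)->S->(4,0) | ant2:(2,3)->S->(3,3)
  grid max=4 at (3,3)

(0,2) (4,0) (3,3)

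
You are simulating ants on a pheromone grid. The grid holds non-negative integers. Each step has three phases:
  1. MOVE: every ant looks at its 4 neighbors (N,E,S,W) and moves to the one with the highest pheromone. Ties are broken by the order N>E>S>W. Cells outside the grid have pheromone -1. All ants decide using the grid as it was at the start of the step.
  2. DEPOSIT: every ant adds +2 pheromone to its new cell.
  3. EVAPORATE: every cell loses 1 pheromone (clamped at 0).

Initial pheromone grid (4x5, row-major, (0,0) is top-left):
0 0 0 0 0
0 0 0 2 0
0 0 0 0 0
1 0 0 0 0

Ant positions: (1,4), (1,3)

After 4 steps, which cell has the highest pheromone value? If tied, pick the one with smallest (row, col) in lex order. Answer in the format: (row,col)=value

Step 1: ant0:(1,4)->W->(1,3) | ant1:(1,3)->N->(0,3)
  grid max=3 at (1,3)
Step 2: ant0:(1,3)->N->(0,3) | ant1:(0,3)->S->(1,3)
  grid max=4 at (1,3)
Step 3: ant0:(0,3)->S->(1,3) | ant1:(1,3)->N->(0,3)
  grid max=5 at (1,3)
Step 4: ant0:(1,3)->N->(0,3) | ant1:(0,3)->S->(1,3)
  grid max=6 at (1,3)
Final grid:
  0 0 0 4 0
  0 0 0 6 0
  0 0 0 0 0
  0 0 0 0 0
Max pheromone 6 at (1,3)

Answer: (1,3)=6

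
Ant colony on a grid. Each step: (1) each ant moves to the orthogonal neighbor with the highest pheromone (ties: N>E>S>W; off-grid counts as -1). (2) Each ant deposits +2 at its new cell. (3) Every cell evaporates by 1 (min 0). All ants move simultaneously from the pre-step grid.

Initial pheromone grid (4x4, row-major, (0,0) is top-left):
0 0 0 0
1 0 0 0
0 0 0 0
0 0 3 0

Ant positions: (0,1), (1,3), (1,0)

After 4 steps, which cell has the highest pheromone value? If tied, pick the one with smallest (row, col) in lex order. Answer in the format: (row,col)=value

Step 1: ant0:(0,1)->E->(0,2) | ant1:(1,3)->N->(0,3) | ant2:(1,0)->N->(0,0)
  grid max=2 at (3,2)
Step 2: ant0:(0,2)->E->(0,3) | ant1:(0,3)->W->(0,2) | ant2:(0,0)->E->(0,1)
  grid max=2 at (0,2)
Step 3: ant0:(0,3)->W->(0,2) | ant1:(0,2)->E->(0,3) | ant2:(0,1)->E->(0,2)
  grid max=5 at (0,2)
Step 4: ant0:(0,2)->E->(0,3) | ant1:(0,3)->W->(0,2) | ant2:(0,2)->E->(0,3)
  grid max=6 at (0,2)
Final grid:
  0 0 6 6
  0 0 0 0
  0 0 0 0
  0 0 0 0
Max pheromone 6 at (0,2)

Answer: (0,2)=6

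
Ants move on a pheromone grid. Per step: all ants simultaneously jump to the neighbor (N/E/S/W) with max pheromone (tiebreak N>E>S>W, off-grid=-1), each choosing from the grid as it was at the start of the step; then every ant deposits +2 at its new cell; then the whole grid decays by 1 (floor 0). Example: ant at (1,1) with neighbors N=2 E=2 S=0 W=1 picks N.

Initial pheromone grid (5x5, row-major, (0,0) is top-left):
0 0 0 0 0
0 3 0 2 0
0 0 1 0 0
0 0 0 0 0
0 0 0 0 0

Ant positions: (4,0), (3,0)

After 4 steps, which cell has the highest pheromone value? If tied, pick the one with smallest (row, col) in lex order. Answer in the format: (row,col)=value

Step 1: ant0:(4,0)->N->(3,0) | ant1:(3,0)->N->(2,0)
  grid max=2 at (1,1)
Step 2: ant0:(3,0)->N->(2,0) | ant1:(2,0)->S->(3,0)
  grid max=2 at (2,0)
Step 3: ant0:(2,0)->S->(3,0) | ant1:(3,0)->N->(2,0)
  grid max=3 at (2,0)
Step 4: ant0:(3,0)->N->(2,0) | ant1:(2,0)->S->(3,0)
  grid max=4 at (2,0)
Final grid:
  0 0 0 0 0
  0 0 0 0 0
  4 0 0 0 0
  4 0 0 0 0
  0 0 0 0 0
Max pheromone 4 at (2,0)

Answer: (2,0)=4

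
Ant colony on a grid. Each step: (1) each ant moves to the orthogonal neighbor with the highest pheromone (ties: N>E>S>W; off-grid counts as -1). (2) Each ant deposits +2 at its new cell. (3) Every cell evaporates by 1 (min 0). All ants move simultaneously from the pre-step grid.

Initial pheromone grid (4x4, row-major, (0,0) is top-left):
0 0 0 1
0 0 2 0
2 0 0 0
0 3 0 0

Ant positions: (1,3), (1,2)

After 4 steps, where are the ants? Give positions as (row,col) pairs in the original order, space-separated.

Step 1: ant0:(1,3)->W->(1,2) | ant1:(1,2)->N->(0,2)
  grid max=3 at (1,2)
Step 2: ant0:(1,2)->N->(0,2) | ant1:(0,2)->S->(1,2)
  grid max=4 at (1,2)
Step 3: ant0:(0,2)->S->(1,2) | ant1:(1,2)->N->(0,2)
  grid max=5 at (1,2)
Step 4: ant0:(1,2)->N->(0,2) | ant1:(0,2)->S->(1,2)
  grid max=6 at (1,2)

(0,2) (1,2)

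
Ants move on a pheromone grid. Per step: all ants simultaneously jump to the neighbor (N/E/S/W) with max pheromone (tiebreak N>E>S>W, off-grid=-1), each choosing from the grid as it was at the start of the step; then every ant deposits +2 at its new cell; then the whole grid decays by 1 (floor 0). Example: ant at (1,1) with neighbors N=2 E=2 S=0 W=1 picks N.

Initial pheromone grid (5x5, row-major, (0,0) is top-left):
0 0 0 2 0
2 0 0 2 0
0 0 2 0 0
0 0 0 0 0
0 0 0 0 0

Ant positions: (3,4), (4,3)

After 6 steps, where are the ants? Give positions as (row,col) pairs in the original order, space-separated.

Step 1: ant0:(3,4)->N->(2,4) | ant1:(4,3)->N->(3,3)
  grid max=1 at (0,3)
Step 2: ant0:(2,4)->N->(1,4) | ant1:(3,3)->N->(2,3)
  grid max=1 at (1,4)
Step 3: ant0:(1,4)->N->(0,4) | ant1:(2,3)->N->(1,3)
  grid max=1 at (0,4)
Step 4: ant0:(0,4)->S->(1,4) | ant1:(1,3)->N->(0,3)
  grid max=1 at (0,3)
Step 5: ant0:(1,4)->N->(0,4) | ant1:(0,3)->E->(0,4)
  grid max=3 at (0,4)
Step 6: ant0:(0,4)->S->(1,4) | ant1:(0,4)->S->(1,4)
  grid max=3 at (1,4)

(1,4) (1,4)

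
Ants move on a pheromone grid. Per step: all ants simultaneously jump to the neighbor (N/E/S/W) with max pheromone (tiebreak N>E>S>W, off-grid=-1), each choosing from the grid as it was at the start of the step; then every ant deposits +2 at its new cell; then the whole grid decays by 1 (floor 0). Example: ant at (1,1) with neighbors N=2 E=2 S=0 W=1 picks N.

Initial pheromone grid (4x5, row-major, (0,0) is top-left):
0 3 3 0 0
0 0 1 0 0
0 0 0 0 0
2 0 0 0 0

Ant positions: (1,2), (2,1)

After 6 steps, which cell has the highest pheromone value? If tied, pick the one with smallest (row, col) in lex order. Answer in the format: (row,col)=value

Step 1: ant0:(1,2)->N->(0,2) | ant1:(2,1)->N->(1,1)
  grid max=4 at (0,2)
Step 2: ant0:(0,2)->W->(0,1) | ant1:(1,1)->N->(0,1)
  grid max=5 at (0,1)
Step 3: ant0:(0,1)->E->(0,2) | ant1:(0,1)->E->(0,2)
  grid max=6 at (0,2)
Step 4: ant0:(0,2)->W->(0,1) | ant1:(0,2)->W->(0,1)
  grid max=7 at (0,1)
Step 5: ant0:(0,1)->E->(0,2) | ant1:(0,1)->E->(0,2)
  grid max=8 at (0,2)
Step 6: ant0:(0,2)->W->(0,1) | ant1:(0,2)->W->(0,1)
  grid max=9 at (0,1)
Final grid:
  0 9 7 0 0
  0 0 0 0 0
  0 0 0 0 0
  0 0 0 0 0
Max pheromone 9 at (0,1)

Answer: (0,1)=9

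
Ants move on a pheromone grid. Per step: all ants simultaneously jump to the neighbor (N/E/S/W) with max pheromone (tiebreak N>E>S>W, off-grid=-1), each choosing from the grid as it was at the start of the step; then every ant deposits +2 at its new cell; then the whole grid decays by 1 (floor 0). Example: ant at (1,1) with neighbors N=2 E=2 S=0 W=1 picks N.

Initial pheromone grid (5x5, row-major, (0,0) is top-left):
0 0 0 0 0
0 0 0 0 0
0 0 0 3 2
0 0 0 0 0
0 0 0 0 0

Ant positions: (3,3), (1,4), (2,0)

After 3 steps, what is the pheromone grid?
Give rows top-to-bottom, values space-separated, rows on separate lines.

After step 1: ants at (2,3),(2,4),(1,0)
  0 0 0 0 0
  1 0 0 0 0
  0 0 0 4 3
  0 0 0 0 0
  0 0 0 0 0
After step 2: ants at (2,4),(2,3),(0,0)
  1 0 0 0 0
  0 0 0 0 0
  0 0 0 5 4
  0 0 0 0 0
  0 0 0 0 0
After step 3: ants at (2,3),(2,4),(0,1)
  0 1 0 0 0
  0 0 0 0 0
  0 0 0 6 5
  0 0 0 0 0
  0 0 0 0 0

0 1 0 0 0
0 0 0 0 0
0 0 0 6 5
0 0 0 0 0
0 0 0 0 0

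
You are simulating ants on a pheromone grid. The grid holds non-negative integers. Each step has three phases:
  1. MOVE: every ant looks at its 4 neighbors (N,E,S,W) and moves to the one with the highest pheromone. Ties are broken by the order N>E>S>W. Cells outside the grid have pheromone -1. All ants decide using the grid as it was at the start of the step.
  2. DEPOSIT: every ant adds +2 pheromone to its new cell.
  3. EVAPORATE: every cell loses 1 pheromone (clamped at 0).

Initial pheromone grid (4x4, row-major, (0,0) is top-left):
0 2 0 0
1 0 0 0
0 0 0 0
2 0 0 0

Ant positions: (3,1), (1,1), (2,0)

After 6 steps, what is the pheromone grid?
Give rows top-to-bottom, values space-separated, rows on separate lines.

After step 1: ants at (3,0),(0,1),(3,0)
  0 3 0 0
  0 0 0 0
  0 0 0 0
  5 0 0 0
After step 2: ants at (2,0),(0,2),(2,0)
  0 2 1 0
  0 0 0 0
  3 0 0 0
  4 0 0 0
After step 3: ants at (3,0),(0,1),(3,0)
  0 3 0 0
  0 0 0 0
  2 0 0 0
  7 0 0 0
After step 4: ants at (2,0),(0,2),(2,0)
  0 2 1 0
  0 0 0 0
  5 0 0 0
  6 0 0 0
After step 5: ants at (3,0),(0,1),(3,0)
  0 3 0 0
  0 0 0 0
  4 0 0 0
  9 0 0 0
After step 6: ants at (2,0),(0,2),(2,0)
  0 2 1 0
  0 0 0 0
  7 0 0 0
  8 0 0 0

0 2 1 0
0 0 0 0
7 0 0 0
8 0 0 0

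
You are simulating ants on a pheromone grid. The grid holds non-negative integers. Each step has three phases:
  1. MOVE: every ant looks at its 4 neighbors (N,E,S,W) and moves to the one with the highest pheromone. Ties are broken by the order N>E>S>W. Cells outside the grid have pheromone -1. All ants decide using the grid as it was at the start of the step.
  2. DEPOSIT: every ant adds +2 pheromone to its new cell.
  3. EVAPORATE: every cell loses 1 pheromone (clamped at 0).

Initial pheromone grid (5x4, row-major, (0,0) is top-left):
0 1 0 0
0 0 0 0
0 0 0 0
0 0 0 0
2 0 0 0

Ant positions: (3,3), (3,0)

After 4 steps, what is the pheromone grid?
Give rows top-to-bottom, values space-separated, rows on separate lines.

After step 1: ants at (2,3),(4,0)
  0 0 0 0
  0 0 0 0
  0 0 0 1
  0 0 0 0
  3 0 0 0
After step 2: ants at (1,3),(3,0)
  0 0 0 0
  0 0 0 1
  0 0 0 0
  1 0 0 0
  2 0 0 0
After step 3: ants at (0,3),(4,0)
  0 0 0 1
  0 0 0 0
  0 0 0 0
  0 0 0 0
  3 0 0 0
After step 4: ants at (1,3),(3,0)
  0 0 0 0
  0 0 0 1
  0 0 0 0
  1 0 0 0
  2 0 0 0

0 0 0 0
0 0 0 1
0 0 0 0
1 0 0 0
2 0 0 0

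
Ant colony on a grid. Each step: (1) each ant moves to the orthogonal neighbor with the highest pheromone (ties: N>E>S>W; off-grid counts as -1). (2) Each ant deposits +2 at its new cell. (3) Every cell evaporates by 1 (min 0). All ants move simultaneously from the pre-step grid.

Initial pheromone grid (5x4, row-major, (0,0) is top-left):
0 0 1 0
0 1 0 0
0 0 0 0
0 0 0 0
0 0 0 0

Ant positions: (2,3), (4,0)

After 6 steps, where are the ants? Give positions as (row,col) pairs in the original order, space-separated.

Step 1: ant0:(2,3)->N->(1,3) | ant1:(4,0)->N->(3,0)
  grid max=1 at (1,3)
Step 2: ant0:(1,3)->N->(0,3) | ant1:(3,0)->N->(2,0)
  grid max=1 at (0,3)
Step 3: ant0:(0,3)->S->(1,3) | ant1:(2,0)->N->(1,0)
  grid max=1 at (1,0)
Step 4: ant0:(1,3)->N->(0,3) | ant1:(1,0)->N->(0,0)
  grid max=1 at (0,0)
Step 5: ant0:(0,3)->S->(1,3) | ant1:(0,0)->E->(0,1)
  grid max=1 at (0,1)
Step 6: ant0:(1,3)->N->(0,3) | ant1:(0,1)->E->(0,2)
  grid max=1 at (0,2)

(0,3) (0,2)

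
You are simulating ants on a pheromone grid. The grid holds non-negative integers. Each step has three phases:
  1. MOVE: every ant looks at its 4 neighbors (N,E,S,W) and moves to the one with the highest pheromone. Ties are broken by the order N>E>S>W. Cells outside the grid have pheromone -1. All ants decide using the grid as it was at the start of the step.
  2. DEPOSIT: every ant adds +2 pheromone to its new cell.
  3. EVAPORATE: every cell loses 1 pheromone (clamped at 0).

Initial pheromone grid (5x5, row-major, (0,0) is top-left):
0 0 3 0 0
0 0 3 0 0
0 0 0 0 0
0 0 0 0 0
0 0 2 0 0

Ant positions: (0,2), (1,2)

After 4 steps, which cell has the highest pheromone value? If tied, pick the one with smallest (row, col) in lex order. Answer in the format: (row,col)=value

Step 1: ant0:(0,2)->S->(1,2) | ant1:(1,2)->N->(0,2)
  grid max=4 at (0,2)
Step 2: ant0:(1,2)->N->(0,2) | ant1:(0,2)->S->(1,2)
  grid max=5 at (0,2)
Step 3: ant0:(0,2)->S->(1,2) | ant1:(1,2)->N->(0,2)
  grid max=6 at (0,2)
Step 4: ant0:(1,2)->N->(0,2) | ant1:(0,2)->S->(1,2)
  grid max=7 at (0,2)
Final grid:
  0 0 7 0 0
  0 0 7 0 0
  0 0 0 0 0
  0 0 0 0 0
  0 0 0 0 0
Max pheromone 7 at (0,2)

Answer: (0,2)=7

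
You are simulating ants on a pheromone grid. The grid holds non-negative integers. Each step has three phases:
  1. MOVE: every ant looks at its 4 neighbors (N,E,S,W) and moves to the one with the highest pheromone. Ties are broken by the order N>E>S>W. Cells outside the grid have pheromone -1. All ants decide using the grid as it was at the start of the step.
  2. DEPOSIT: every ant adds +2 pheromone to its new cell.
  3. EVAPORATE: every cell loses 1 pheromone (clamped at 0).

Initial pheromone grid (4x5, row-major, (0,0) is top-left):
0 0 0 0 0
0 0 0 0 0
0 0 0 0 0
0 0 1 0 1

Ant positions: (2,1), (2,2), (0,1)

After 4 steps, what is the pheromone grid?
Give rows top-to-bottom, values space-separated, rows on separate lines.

After step 1: ants at (1,1),(3,2),(0,2)
  0 0 1 0 0
  0 1 0 0 0
  0 0 0 0 0
  0 0 2 0 0
After step 2: ants at (0,1),(2,2),(0,3)
  0 1 0 1 0
  0 0 0 0 0
  0 0 1 0 0
  0 0 1 0 0
After step 3: ants at (0,2),(3,2),(0,4)
  0 0 1 0 1
  0 0 0 0 0
  0 0 0 0 0
  0 0 2 0 0
After step 4: ants at (0,3),(2,2),(1,4)
  0 0 0 1 0
  0 0 0 0 1
  0 0 1 0 0
  0 0 1 0 0

0 0 0 1 0
0 0 0 0 1
0 0 1 0 0
0 0 1 0 0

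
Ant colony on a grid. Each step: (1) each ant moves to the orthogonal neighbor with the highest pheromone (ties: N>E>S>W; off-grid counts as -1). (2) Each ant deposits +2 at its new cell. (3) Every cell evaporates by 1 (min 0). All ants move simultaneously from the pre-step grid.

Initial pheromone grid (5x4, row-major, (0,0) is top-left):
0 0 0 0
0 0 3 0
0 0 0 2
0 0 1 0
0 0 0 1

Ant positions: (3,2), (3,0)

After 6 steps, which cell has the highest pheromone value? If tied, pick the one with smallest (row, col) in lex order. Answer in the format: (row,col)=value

Answer: (1,2)=5

Derivation:
Step 1: ant0:(3,2)->N->(2,2) | ant1:(3,0)->N->(2,0)
  grid max=2 at (1,2)
Step 2: ant0:(2,2)->N->(1,2) | ant1:(2,0)->N->(1,0)
  grid max=3 at (1,2)
Step 3: ant0:(1,2)->N->(0,2) | ant1:(1,0)->N->(0,0)
  grid max=2 at (1,2)
Step 4: ant0:(0,2)->S->(1,2) | ant1:(0,0)->E->(0,1)
  grid max=3 at (1,2)
Step 5: ant0:(1,2)->N->(0,2) | ant1:(0,1)->E->(0,2)
  grid max=3 at (0,2)
Step 6: ant0:(0,2)->S->(1,2) | ant1:(0,2)->S->(1,2)
  grid max=5 at (1,2)
Final grid:
  0 0 2 0
  0 0 5 0
  0 0 0 0
  0 0 0 0
  0 0 0 0
Max pheromone 5 at (1,2)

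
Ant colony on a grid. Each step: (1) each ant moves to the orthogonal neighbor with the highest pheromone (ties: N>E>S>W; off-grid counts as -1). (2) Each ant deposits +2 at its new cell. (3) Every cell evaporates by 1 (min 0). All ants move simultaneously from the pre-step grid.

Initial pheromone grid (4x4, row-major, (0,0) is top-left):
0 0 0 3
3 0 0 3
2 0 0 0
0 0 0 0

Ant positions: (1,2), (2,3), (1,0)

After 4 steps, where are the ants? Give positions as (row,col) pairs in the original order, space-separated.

Step 1: ant0:(1,2)->E->(1,3) | ant1:(2,3)->N->(1,3) | ant2:(1,0)->S->(2,0)
  grid max=6 at (1,3)
Step 2: ant0:(1,3)->N->(0,3) | ant1:(1,3)->N->(0,3) | ant2:(2,0)->N->(1,0)
  grid max=5 at (0,3)
Step 3: ant0:(0,3)->S->(1,3) | ant1:(0,3)->S->(1,3) | ant2:(1,0)->S->(2,0)
  grid max=8 at (1,3)
Step 4: ant0:(1,3)->N->(0,3) | ant1:(1,3)->N->(0,3) | ant2:(2,0)->N->(1,0)
  grid max=7 at (0,3)

(0,3) (0,3) (1,0)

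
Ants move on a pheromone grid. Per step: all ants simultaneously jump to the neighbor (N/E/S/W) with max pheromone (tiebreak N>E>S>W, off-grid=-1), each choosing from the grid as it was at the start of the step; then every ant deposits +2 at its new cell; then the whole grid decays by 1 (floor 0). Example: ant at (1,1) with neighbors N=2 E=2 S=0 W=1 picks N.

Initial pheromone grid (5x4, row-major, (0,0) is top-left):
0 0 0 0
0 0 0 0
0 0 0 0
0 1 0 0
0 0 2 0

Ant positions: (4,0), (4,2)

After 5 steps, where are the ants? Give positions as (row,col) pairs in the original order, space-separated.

Step 1: ant0:(4,0)->N->(3,0) | ant1:(4,2)->N->(3,2)
  grid max=1 at (3,0)
Step 2: ant0:(3,0)->N->(2,0) | ant1:(3,2)->S->(4,2)
  grid max=2 at (4,2)
Step 3: ant0:(2,0)->N->(1,0) | ant1:(4,2)->N->(3,2)
  grid max=1 at (1,0)
Step 4: ant0:(1,0)->N->(0,0) | ant1:(3,2)->S->(4,2)
  grid max=2 at (4,2)
Step 5: ant0:(0,0)->E->(0,1) | ant1:(4,2)->N->(3,2)
  grid max=1 at (0,1)

(0,1) (3,2)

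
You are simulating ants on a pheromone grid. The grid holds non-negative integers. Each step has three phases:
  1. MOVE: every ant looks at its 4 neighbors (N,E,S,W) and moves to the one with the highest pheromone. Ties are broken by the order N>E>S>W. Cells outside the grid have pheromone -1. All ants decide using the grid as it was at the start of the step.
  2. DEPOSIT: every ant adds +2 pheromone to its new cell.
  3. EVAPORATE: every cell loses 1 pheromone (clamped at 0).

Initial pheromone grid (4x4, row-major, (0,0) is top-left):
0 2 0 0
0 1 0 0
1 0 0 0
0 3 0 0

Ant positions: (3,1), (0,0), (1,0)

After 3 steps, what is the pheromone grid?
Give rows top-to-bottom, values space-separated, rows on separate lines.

After step 1: ants at (2,1),(0,1),(1,1)
  0 3 0 0
  0 2 0 0
  0 1 0 0
  0 2 0 0
After step 2: ants at (1,1),(1,1),(0,1)
  0 4 0 0
  0 5 0 0
  0 0 0 0
  0 1 0 0
After step 3: ants at (0,1),(0,1),(1,1)
  0 7 0 0
  0 6 0 0
  0 0 0 0
  0 0 0 0

0 7 0 0
0 6 0 0
0 0 0 0
0 0 0 0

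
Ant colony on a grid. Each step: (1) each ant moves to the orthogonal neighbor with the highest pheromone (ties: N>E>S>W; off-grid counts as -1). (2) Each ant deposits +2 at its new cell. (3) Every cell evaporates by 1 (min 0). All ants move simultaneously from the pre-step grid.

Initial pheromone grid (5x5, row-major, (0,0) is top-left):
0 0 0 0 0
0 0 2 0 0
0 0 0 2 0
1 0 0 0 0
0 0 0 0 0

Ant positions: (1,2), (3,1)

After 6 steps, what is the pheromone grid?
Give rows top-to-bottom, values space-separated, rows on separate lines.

After step 1: ants at (0,2),(3,0)
  0 0 1 0 0
  0 0 1 0 0
  0 0 0 1 0
  2 0 0 0 0
  0 0 0 0 0
After step 2: ants at (1,2),(2,0)
  0 0 0 0 0
  0 0 2 0 0
  1 0 0 0 0
  1 0 0 0 0
  0 0 0 0 0
After step 3: ants at (0,2),(3,0)
  0 0 1 0 0
  0 0 1 0 0
  0 0 0 0 0
  2 0 0 0 0
  0 0 0 0 0
After step 4: ants at (1,2),(2,0)
  0 0 0 0 0
  0 0 2 0 0
  1 0 0 0 0
  1 0 0 0 0
  0 0 0 0 0
After step 5: ants at (0,2),(3,0)
  0 0 1 0 0
  0 0 1 0 0
  0 0 0 0 0
  2 0 0 0 0
  0 0 0 0 0
After step 6: ants at (1,2),(2,0)
  0 0 0 0 0
  0 0 2 0 0
  1 0 0 0 0
  1 0 0 0 0
  0 0 0 0 0

0 0 0 0 0
0 0 2 0 0
1 0 0 0 0
1 0 0 0 0
0 0 0 0 0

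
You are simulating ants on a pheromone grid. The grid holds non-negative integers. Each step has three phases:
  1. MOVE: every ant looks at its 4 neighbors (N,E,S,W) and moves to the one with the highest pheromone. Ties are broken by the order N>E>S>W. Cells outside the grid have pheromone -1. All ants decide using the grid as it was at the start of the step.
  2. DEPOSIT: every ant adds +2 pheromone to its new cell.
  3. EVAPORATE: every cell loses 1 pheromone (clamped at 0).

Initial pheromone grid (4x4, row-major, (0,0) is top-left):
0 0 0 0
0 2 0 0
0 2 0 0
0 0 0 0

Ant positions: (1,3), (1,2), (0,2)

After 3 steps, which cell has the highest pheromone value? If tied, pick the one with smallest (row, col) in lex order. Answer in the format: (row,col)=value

Step 1: ant0:(1,3)->N->(0,3) | ant1:(1,2)->W->(1,1) | ant2:(0,2)->E->(0,3)
  grid max=3 at (0,3)
Step 2: ant0:(0,3)->S->(1,3) | ant1:(1,1)->S->(2,1) | ant2:(0,3)->S->(1,3)
  grid max=3 at (1,3)
Step 3: ant0:(1,3)->N->(0,3) | ant1:(2,1)->N->(1,1) | ant2:(1,3)->N->(0,3)
  grid max=5 at (0,3)
Final grid:
  0 0 0 5
  0 3 0 2
  0 1 0 0
  0 0 0 0
Max pheromone 5 at (0,3)

Answer: (0,3)=5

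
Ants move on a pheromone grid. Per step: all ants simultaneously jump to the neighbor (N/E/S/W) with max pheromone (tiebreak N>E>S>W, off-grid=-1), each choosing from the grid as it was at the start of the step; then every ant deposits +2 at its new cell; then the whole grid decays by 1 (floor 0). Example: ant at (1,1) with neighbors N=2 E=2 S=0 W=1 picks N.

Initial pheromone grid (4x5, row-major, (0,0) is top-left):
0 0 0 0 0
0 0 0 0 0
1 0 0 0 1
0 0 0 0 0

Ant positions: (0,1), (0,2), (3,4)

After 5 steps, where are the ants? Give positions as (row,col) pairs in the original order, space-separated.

Step 1: ant0:(0,1)->E->(0,2) | ant1:(0,2)->E->(0,3) | ant2:(3,4)->N->(2,4)
  grid max=2 at (2,4)
Step 2: ant0:(0,2)->E->(0,3) | ant1:(0,3)->W->(0,2) | ant2:(2,4)->N->(1,4)
  grid max=2 at (0,2)
Step 3: ant0:(0,3)->W->(0,2) | ant1:(0,2)->E->(0,3) | ant2:(1,4)->S->(2,4)
  grid max=3 at (0,2)
Step 4: ant0:(0,2)->E->(0,3) | ant1:(0,3)->W->(0,2) | ant2:(2,4)->N->(1,4)
  grid max=4 at (0,2)
Step 5: ant0:(0,3)->W->(0,2) | ant1:(0,2)->E->(0,3) | ant2:(1,4)->S->(2,4)
  grid max=5 at (0,2)

(0,2) (0,3) (2,4)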